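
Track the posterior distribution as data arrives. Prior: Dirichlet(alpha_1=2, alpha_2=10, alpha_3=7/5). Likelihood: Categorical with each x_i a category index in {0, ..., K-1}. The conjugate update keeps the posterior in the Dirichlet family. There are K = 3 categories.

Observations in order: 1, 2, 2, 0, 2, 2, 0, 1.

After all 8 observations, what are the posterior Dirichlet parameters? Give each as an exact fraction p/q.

obs 1: x=1 → posterior Dirichlet(2, 11, 7/5)
obs 2: x=2 → posterior Dirichlet(2, 11, 12/5)
obs 3: x=2 → posterior Dirichlet(2, 11, 17/5)
obs 4: x=0 → posterior Dirichlet(3, 11, 17/5)
obs 5: x=2 → posterior Dirichlet(3, 11, 22/5)
obs 6: x=2 → posterior Dirichlet(3, 11, 27/5)
obs 7: x=0 → posterior Dirichlet(4, 11, 27/5)
obs 8: x=1 → posterior Dirichlet(4, 12, 27/5)

alpha_1=4, alpha_2=12, alpha_3=27/5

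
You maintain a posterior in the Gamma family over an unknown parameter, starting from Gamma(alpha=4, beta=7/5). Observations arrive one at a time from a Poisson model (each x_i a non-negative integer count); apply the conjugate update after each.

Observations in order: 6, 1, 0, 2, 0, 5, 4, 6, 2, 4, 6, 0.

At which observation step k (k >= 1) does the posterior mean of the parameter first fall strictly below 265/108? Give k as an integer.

k = 4

obs 1: x=6 → posterior Gamma(10, 12/5)
obs 2: x=1 → posterior Gamma(11, 17/5)
obs 3: x=0 → posterior Gamma(11, 22/5)
obs 4: x=2 → posterior Gamma(13, 27/5)
obs 5: x=0 → posterior Gamma(13, 32/5)
obs 6: x=5 → posterior Gamma(18, 37/5)
obs 7: x=4 → posterior Gamma(22, 42/5)
obs 8: x=6 → posterior Gamma(28, 47/5)
obs 9: x=2 → posterior Gamma(30, 52/5)
obs 10: x=4 → posterior Gamma(34, 57/5)
obs 11: x=6 → posterior Gamma(40, 62/5)
obs 12: x=0 → posterior Gamma(40, 67/5)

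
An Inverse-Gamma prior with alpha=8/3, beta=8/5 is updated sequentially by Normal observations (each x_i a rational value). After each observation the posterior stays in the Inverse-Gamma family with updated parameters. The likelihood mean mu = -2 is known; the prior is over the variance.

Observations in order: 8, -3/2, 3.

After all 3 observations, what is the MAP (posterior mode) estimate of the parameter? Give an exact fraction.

obs 1: x=8 → posterior Inverse-Gamma(19/6, 258/5)
obs 2: x=-3/2 → posterior Inverse-Gamma(11/3, 2069/40)
obs 3: x=3 → posterior Inverse-Gamma(25/6, 2569/40)

7707/620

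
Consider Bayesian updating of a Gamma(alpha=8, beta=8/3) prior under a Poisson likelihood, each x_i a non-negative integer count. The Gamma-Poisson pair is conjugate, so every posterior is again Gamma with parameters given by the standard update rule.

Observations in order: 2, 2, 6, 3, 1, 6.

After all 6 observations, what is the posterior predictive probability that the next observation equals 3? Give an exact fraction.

15730609240911744933132525875663272704737280/74462898441675122902293018227199467668020601

obs 1: x=2 → posterior Gamma(10, 11/3)
obs 2: x=2 → posterior Gamma(12, 14/3)
obs 3: x=6 → posterior Gamma(18, 17/3)
obs 4: x=3 → posterior Gamma(21, 20/3)
obs 5: x=1 → posterior Gamma(22, 23/3)
obs 6: x=6 → posterior Gamma(28, 26/3)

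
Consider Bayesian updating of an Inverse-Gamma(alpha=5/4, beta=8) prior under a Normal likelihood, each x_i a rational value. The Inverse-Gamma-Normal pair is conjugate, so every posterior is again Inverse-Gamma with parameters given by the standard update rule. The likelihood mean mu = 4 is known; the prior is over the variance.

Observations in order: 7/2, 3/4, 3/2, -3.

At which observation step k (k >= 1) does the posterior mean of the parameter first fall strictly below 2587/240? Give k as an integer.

obs 1: x=7/2 → posterior Inverse-Gamma(7/4, 65/8)
obs 2: x=3/4 → posterior Inverse-Gamma(9/4, 429/32)
obs 3: x=3/2 → posterior Inverse-Gamma(11/4, 529/32)
obs 4: x=-3 → posterior Inverse-Gamma(13/4, 1313/32)

k = 2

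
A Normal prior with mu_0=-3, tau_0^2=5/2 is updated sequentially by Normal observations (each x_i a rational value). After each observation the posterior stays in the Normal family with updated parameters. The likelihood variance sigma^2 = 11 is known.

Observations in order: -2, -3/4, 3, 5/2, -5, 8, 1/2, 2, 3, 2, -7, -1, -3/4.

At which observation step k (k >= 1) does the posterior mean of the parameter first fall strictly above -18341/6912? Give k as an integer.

k = 2

obs 1: x=-2 → posterior Normal(-76/27, 55/27)
obs 2: x=-3/4 → posterior Normal(-319/128, 55/32)
obs 3: x=3 → posterior Normal(-7/4, 55/37)
obs 4: x=5/2 → posterior Normal(-209/168, 55/42)
obs 5: x=-5 → posterior Normal(-309/188, 55/47)
obs 6: x=8 → posterior Normal(-149/208, 55/52)
obs 7: x=1/2 → posterior Normal(-139/228, 55/57)
obs 8: x=2 → posterior Normal(-99/248, 55/62)
obs 9: x=3 → posterior Normal(-39/268, 55/67)
obs 10: x=2 → posterior Normal(1/288, 55/72)
obs 11: x=-7 → posterior Normal(-139/308, 5/7)
obs 12: x=-1 → posterior Normal(-159/328, 55/82)
obs 13: x=-3/4 → posterior Normal(-1/2, 55/87)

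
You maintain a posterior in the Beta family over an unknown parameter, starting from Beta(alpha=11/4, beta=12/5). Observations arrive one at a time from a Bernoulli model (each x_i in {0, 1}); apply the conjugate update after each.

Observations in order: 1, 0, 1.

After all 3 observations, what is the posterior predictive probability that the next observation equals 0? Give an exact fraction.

obs 1: x=1 → posterior Beta(15/4, 12/5)
obs 2: x=0 → posterior Beta(15/4, 17/5)
obs 3: x=1 → posterior Beta(19/4, 17/5)

68/163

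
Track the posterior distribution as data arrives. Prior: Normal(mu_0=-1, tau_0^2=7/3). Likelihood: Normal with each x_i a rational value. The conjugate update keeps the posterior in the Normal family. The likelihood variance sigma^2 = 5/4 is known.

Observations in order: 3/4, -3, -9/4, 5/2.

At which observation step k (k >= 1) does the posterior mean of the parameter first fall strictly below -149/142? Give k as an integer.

obs 1: x=3/4 → posterior Normal(6/43, 35/43)
obs 2: x=-3 → posterior Normal(-78/71, 35/71)
obs 3: x=-9/4 → posterior Normal(-47/33, 35/99)
obs 4: x=5/2 → posterior Normal(-71/127, 35/127)

k = 2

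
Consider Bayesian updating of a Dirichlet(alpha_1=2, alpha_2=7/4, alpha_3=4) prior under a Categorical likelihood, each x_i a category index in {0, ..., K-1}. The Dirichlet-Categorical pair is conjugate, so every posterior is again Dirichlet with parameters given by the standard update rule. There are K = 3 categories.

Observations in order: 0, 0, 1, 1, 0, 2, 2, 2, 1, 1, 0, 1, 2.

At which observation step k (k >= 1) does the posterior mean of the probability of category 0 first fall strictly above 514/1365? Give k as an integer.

k = 2

obs 1: x=0 → posterior Dirichlet(3, 7/4, 4)
obs 2: x=0 → posterior Dirichlet(4, 7/4, 4)
obs 3: x=1 → posterior Dirichlet(4, 11/4, 4)
obs 4: x=1 → posterior Dirichlet(4, 15/4, 4)
obs 5: x=0 → posterior Dirichlet(5, 15/4, 4)
obs 6: x=2 → posterior Dirichlet(5, 15/4, 5)
obs 7: x=2 → posterior Dirichlet(5, 15/4, 6)
obs 8: x=2 → posterior Dirichlet(5, 15/4, 7)
obs 9: x=1 → posterior Dirichlet(5, 19/4, 7)
obs 10: x=1 → posterior Dirichlet(5, 23/4, 7)
obs 11: x=0 → posterior Dirichlet(6, 23/4, 7)
obs 12: x=1 → posterior Dirichlet(6, 27/4, 7)
obs 13: x=2 → posterior Dirichlet(6, 27/4, 8)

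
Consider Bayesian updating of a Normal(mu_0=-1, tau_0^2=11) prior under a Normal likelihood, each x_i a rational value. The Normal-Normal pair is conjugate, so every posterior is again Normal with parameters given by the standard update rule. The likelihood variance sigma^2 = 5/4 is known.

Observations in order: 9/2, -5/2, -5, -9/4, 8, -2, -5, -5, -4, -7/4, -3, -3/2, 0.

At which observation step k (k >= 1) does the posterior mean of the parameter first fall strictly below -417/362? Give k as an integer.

k = 4

obs 1: x=9/2 → posterior Normal(193/49, 55/49)
obs 2: x=-5/2 → posterior Normal(83/93, 55/93)
obs 3: x=-5 → posterior Normal(-1, 55/137)
obs 4: x=-9/4 → posterior Normal(-236/181, 55/181)
obs 5: x=8 → posterior Normal(116/225, 11/45)
obs 6: x=-2 → posterior Normal(28/269, 55/269)
obs 7: x=-5 → posterior Normal(-192/313, 55/313)
obs 8: x=-5 → posterior Normal(-412/357, 55/357)
obs 9: x=-4 → posterior Normal(-588/401, 55/401)
obs 10: x=-7/4 → posterior Normal(-133/89, 11/89)
obs 11: x=-3 → posterior Normal(-797/489, 55/489)
obs 12: x=-3/2 → posterior Normal(-863/533, 55/533)
obs 13: x=0 → posterior Normal(-863/577, 55/577)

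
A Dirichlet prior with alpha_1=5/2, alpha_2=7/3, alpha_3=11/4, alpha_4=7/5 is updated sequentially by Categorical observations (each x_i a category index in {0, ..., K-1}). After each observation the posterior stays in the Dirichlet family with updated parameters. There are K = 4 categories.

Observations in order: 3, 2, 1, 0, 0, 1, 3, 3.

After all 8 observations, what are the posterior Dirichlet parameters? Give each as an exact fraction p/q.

obs 1: x=3 → posterior Dirichlet(5/2, 7/3, 11/4, 12/5)
obs 2: x=2 → posterior Dirichlet(5/2, 7/3, 15/4, 12/5)
obs 3: x=1 → posterior Dirichlet(5/2, 10/3, 15/4, 12/5)
obs 4: x=0 → posterior Dirichlet(7/2, 10/3, 15/4, 12/5)
obs 5: x=0 → posterior Dirichlet(9/2, 10/3, 15/4, 12/5)
obs 6: x=1 → posterior Dirichlet(9/2, 13/3, 15/4, 12/5)
obs 7: x=3 → posterior Dirichlet(9/2, 13/3, 15/4, 17/5)
obs 8: x=3 → posterior Dirichlet(9/2, 13/3, 15/4, 22/5)

alpha_1=9/2, alpha_2=13/3, alpha_3=15/4, alpha_4=22/5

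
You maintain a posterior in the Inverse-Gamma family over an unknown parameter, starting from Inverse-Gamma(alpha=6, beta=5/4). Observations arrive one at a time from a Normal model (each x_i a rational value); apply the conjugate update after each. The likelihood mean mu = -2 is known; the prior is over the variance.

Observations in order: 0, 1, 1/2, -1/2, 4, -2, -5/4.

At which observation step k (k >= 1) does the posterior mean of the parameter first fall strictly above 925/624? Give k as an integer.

k = 3

obs 1: x=0 → posterior Inverse-Gamma(13/2, 13/4)
obs 2: x=1 → posterior Inverse-Gamma(7, 31/4)
obs 3: x=1/2 → posterior Inverse-Gamma(15/2, 87/8)
obs 4: x=-1/2 → posterior Inverse-Gamma(8, 12)
obs 5: x=4 → posterior Inverse-Gamma(17/2, 30)
obs 6: x=-2 → posterior Inverse-Gamma(9, 30)
obs 7: x=-5/4 → posterior Inverse-Gamma(19/2, 969/32)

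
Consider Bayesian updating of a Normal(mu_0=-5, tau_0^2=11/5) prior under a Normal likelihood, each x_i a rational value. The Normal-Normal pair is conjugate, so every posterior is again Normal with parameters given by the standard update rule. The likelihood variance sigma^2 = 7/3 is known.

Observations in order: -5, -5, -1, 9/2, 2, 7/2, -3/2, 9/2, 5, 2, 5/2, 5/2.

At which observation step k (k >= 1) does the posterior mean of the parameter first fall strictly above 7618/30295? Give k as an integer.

k = 10

obs 1: x=-5 → posterior Normal(-5, 77/68)
obs 2: x=-5 → posterior Normal(-5, 77/101)
obs 3: x=-1 → posterior Normal(-269/67, 77/134)
obs 4: x=9/2 → posterior Normal(-779/334, 77/167)
obs 5: x=2 → posterior Normal(-647/400, 77/200)
obs 6: x=7/2 → posterior Normal(-208/233, 77/233)
obs 7: x=-3/2 → posterior Normal(-515/532, 11/38)
obs 8: x=9/2 → posterior Normal(-109/299, 77/299)
obs 9: x=5 → posterior Normal(14/83, 77/332)
obs 10: x=2 → posterior Normal(122/365, 77/365)
obs 11: x=5/2 → posterior Normal(409/796, 77/398)
obs 12: x=5/2 → posterior Normal(287/431, 77/431)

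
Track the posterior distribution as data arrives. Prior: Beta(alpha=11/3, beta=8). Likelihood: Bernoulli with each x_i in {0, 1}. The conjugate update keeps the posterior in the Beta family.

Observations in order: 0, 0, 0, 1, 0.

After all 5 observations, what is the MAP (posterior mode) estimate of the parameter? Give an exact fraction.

obs 1: x=0 → posterior Beta(11/3, 9)
obs 2: x=0 → posterior Beta(11/3, 10)
obs 3: x=0 → posterior Beta(11/3, 11)
obs 4: x=1 → posterior Beta(14/3, 11)
obs 5: x=0 → posterior Beta(14/3, 12)

1/4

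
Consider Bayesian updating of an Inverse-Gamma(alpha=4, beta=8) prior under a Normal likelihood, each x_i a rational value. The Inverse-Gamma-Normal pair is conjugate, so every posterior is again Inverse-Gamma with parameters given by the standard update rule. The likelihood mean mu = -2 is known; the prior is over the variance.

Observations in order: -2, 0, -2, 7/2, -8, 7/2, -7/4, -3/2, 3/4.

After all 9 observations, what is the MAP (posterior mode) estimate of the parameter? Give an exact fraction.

995/152

obs 1: x=-2 → posterior Inverse-Gamma(9/2, 8)
obs 2: x=0 → posterior Inverse-Gamma(5, 10)
obs 3: x=-2 → posterior Inverse-Gamma(11/2, 10)
obs 4: x=7/2 → posterior Inverse-Gamma(6, 201/8)
obs 5: x=-8 → posterior Inverse-Gamma(13/2, 345/8)
obs 6: x=7/2 → posterior Inverse-Gamma(7, 233/4)
obs 7: x=-7/4 → posterior Inverse-Gamma(15/2, 1865/32)
obs 8: x=-3/2 → posterior Inverse-Gamma(8, 1869/32)
obs 9: x=3/4 → posterior Inverse-Gamma(17/2, 995/16)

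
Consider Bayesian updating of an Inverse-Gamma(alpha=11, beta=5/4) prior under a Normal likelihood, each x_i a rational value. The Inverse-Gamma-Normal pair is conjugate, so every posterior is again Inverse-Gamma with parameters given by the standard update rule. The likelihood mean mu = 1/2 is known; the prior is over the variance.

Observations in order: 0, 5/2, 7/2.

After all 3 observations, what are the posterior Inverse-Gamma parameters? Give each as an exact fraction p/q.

obs 1: x=0 → posterior Inverse-Gamma(23/2, 11/8)
obs 2: x=5/2 → posterior Inverse-Gamma(12, 27/8)
obs 3: x=7/2 → posterior Inverse-Gamma(25/2, 63/8)

alpha=25/2, beta=63/8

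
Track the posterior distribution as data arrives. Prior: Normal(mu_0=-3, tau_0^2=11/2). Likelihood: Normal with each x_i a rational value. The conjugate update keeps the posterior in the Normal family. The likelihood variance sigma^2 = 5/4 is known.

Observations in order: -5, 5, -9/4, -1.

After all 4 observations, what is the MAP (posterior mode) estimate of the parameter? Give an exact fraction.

obs 1: x=-5 → posterior Normal(-125/27, 55/54)
obs 2: x=5 → posterior Normal(-15/49, 55/98)
obs 3: x=-9/4 → posterior Normal(-129/142, 55/142)
obs 4: x=-1 → posterior Normal(-173/186, 55/186)

-173/186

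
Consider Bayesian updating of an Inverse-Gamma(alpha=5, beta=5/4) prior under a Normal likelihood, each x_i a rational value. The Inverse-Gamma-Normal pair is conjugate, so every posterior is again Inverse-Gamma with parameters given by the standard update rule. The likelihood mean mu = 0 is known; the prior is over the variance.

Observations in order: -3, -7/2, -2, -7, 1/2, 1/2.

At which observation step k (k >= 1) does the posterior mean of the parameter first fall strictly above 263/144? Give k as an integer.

obs 1: x=-3 → posterior Inverse-Gamma(11/2, 23/4)
obs 2: x=-7/2 → posterior Inverse-Gamma(6, 95/8)
obs 3: x=-2 → posterior Inverse-Gamma(13/2, 111/8)
obs 4: x=-7 → posterior Inverse-Gamma(7, 307/8)
obs 5: x=1/2 → posterior Inverse-Gamma(15/2, 77/2)
obs 6: x=1/2 → posterior Inverse-Gamma(8, 309/8)

k = 2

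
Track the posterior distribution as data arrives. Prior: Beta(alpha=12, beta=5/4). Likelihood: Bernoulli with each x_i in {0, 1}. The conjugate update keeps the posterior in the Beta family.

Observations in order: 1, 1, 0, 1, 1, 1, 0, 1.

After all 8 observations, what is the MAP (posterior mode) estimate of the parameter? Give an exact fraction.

68/77

obs 1: x=1 → posterior Beta(13, 5/4)
obs 2: x=1 → posterior Beta(14, 5/4)
obs 3: x=0 → posterior Beta(14, 9/4)
obs 4: x=1 → posterior Beta(15, 9/4)
obs 5: x=1 → posterior Beta(16, 9/4)
obs 6: x=1 → posterior Beta(17, 9/4)
obs 7: x=0 → posterior Beta(17, 13/4)
obs 8: x=1 → posterior Beta(18, 13/4)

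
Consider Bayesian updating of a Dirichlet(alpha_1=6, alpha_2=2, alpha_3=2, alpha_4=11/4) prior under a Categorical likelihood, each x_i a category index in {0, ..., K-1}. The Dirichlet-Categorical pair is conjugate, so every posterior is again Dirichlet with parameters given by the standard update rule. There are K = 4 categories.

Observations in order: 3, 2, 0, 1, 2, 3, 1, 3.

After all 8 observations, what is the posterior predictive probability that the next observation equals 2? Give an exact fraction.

obs 1: x=3 → posterior Dirichlet(6, 2, 2, 15/4)
obs 2: x=2 → posterior Dirichlet(6, 2, 3, 15/4)
obs 3: x=0 → posterior Dirichlet(7, 2, 3, 15/4)
obs 4: x=1 → posterior Dirichlet(7, 3, 3, 15/4)
obs 5: x=2 → posterior Dirichlet(7, 3, 4, 15/4)
obs 6: x=3 → posterior Dirichlet(7, 3, 4, 19/4)
obs 7: x=1 → posterior Dirichlet(7, 4, 4, 19/4)
obs 8: x=3 → posterior Dirichlet(7, 4, 4, 23/4)

16/83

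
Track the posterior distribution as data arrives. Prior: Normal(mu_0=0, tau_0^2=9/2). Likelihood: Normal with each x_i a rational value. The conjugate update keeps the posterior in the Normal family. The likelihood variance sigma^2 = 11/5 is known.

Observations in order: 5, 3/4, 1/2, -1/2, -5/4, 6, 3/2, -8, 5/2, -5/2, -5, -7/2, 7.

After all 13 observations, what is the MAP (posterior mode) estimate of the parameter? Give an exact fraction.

obs 1: x=5 → posterior Normal(225/67, 99/67)
obs 2: x=3/4 → posterior Normal(1035/448, 99/112)
obs 3: x=1/2 → posterior Normal(1125/628, 99/157)
obs 4: x=-1/2 → posterior Normal(1035/808, 99/202)
obs 5: x=-5/4 → posterior Normal(405/494, 99/247)
obs 6: x=6 → posterior Normal(945/584, 99/292)
obs 7: x=3/2 → posterior Normal(540/337, 99/337)
obs 8: x=-8 → posterior Normal(90/191, 99/382)
obs 9: x=5/2 → posterior Normal(585/854, 99/427)
obs 10: x=-5/2 → posterior Normal(45/118, 99/472)
obs 11: x=-5 → posterior Normal(-45/517, 9/47)
obs 12: x=-7/2 → posterior Normal(-405/1124, 99/562)
obs 13: x=7 → posterior Normal(225/1214, 99/607)

225/1214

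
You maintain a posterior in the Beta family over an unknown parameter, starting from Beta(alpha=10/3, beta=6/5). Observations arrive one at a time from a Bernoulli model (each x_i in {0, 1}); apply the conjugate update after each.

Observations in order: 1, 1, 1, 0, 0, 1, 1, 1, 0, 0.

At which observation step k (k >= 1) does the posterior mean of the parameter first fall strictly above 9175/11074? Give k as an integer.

k = 3

obs 1: x=1 → posterior Beta(13/3, 6/5)
obs 2: x=1 → posterior Beta(16/3, 6/5)
obs 3: x=1 → posterior Beta(19/3, 6/5)
obs 4: x=0 → posterior Beta(19/3, 11/5)
obs 5: x=0 → posterior Beta(19/3, 16/5)
obs 6: x=1 → posterior Beta(22/3, 16/5)
obs 7: x=1 → posterior Beta(25/3, 16/5)
obs 8: x=1 → posterior Beta(28/3, 16/5)
obs 9: x=0 → posterior Beta(28/3, 21/5)
obs 10: x=0 → posterior Beta(28/3, 26/5)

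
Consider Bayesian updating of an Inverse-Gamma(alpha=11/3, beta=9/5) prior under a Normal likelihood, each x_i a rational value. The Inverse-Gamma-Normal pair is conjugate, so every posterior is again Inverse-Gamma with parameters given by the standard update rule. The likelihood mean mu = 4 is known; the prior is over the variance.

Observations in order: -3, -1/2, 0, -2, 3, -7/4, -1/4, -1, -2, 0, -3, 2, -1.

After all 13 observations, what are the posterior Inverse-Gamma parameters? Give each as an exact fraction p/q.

obs 1: x=-3 → posterior Inverse-Gamma(25/6, 263/10)
obs 2: x=-1/2 → posterior Inverse-Gamma(14/3, 1457/40)
obs 3: x=0 → posterior Inverse-Gamma(31/6, 1777/40)
obs 4: x=-2 → posterior Inverse-Gamma(17/3, 2497/40)
obs 5: x=3 → posterior Inverse-Gamma(37/6, 2517/40)
obs 6: x=-7/4 → posterior Inverse-Gamma(20/3, 12713/160)
obs 7: x=-1/4 → posterior Inverse-Gamma(43/6, 7079/80)
obs 8: x=-1 → posterior Inverse-Gamma(23/3, 8079/80)
obs 9: x=-2 → posterior Inverse-Gamma(49/6, 9519/80)
obs 10: x=0 → posterior Inverse-Gamma(26/3, 10159/80)
obs 11: x=-3 → posterior Inverse-Gamma(55/6, 12119/80)
obs 12: x=2 → posterior Inverse-Gamma(29/3, 12279/80)
obs 13: x=-1 → posterior Inverse-Gamma(61/6, 13279/80)

alpha=61/6, beta=13279/80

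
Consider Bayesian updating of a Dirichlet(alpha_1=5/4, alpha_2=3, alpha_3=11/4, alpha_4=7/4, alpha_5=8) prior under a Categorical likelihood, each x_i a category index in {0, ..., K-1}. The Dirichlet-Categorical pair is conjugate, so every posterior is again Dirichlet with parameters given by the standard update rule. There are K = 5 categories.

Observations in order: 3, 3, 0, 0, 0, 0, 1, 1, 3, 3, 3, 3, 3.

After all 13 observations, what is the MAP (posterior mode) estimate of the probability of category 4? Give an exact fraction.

obs 1: x=3 → posterior Dirichlet(5/4, 3, 11/4, 11/4, 8)
obs 2: x=3 → posterior Dirichlet(5/4, 3, 11/4, 15/4, 8)
obs 3: x=0 → posterior Dirichlet(9/4, 3, 11/4, 15/4, 8)
obs 4: x=0 → posterior Dirichlet(13/4, 3, 11/4, 15/4, 8)
obs 5: x=0 → posterior Dirichlet(17/4, 3, 11/4, 15/4, 8)
obs 6: x=0 → posterior Dirichlet(21/4, 3, 11/4, 15/4, 8)
obs 7: x=1 → posterior Dirichlet(21/4, 4, 11/4, 15/4, 8)
obs 8: x=1 → posterior Dirichlet(21/4, 5, 11/4, 15/4, 8)
obs 9: x=3 → posterior Dirichlet(21/4, 5, 11/4, 19/4, 8)
obs 10: x=3 → posterior Dirichlet(21/4, 5, 11/4, 23/4, 8)
obs 11: x=3 → posterior Dirichlet(21/4, 5, 11/4, 27/4, 8)
obs 12: x=3 → posterior Dirichlet(21/4, 5, 11/4, 31/4, 8)
obs 13: x=3 → posterior Dirichlet(21/4, 5, 11/4, 35/4, 8)

28/99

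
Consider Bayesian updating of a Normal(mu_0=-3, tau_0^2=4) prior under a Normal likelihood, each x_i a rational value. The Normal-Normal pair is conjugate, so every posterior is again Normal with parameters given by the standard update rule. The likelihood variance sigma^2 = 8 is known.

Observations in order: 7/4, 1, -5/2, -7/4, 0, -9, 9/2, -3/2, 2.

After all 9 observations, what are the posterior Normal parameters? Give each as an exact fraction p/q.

mu_0=-23/22, tau_0^2=8/11

obs 1: x=7/4 → posterior Normal(-17/12, 8/3)
obs 2: x=1 → posterior Normal(-13/16, 2)
obs 3: x=-5/2 → posterior Normal(-23/20, 8/5)
obs 4: x=-7/4 → posterior Normal(-5/4, 4/3)
obs 5: x=0 → posterior Normal(-15/14, 8/7)
obs 6: x=-9 → posterior Normal(-33/16, 1)
obs 7: x=9/2 → posterior Normal(-4/3, 8/9)
obs 8: x=-3/2 → posterior Normal(-27/20, 4/5)
obs 9: x=2 → posterior Normal(-23/22, 8/11)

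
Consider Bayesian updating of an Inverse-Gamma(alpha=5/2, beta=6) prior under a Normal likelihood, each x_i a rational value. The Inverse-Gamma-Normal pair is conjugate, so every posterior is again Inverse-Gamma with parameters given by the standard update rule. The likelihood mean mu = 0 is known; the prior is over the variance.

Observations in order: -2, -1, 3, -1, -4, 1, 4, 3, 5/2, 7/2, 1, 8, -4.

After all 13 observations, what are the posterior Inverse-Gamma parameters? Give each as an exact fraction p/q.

obs 1: x=-2 → posterior Inverse-Gamma(3, 8)
obs 2: x=-1 → posterior Inverse-Gamma(7/2, 17/2)
obs 3: x=3 → posterior Inverse-Gamma(4, 13)
obs 4: x=-1 → posterior Inverse-Gamma(9/2, 27/2)
obs 5: x=-4 → posterior Inverse-Gamma(5, 43/2)
obs 6: x=1 → posterior Inverse-Gamma(11/2, 22)
obs 7: x=4 → posterior Inverse-Gamma(6, 30)
obs 8: x=3 → posterior Inverse-Gamma(13/2, 69/2)
obs 9: x=5/2 → posterior Inverse-Gamma(7, 301/8)
obs 10: x=7/2 → posterior Inverse-Gamma(15/2, 175/4)
obs 11: x=1 → posterior Inverse-Gamma(8, 177/4)
obs 12: x=8 → posterior Inverse-Gamma(17/2, 305/4)
obs 13: x=-4 → posterior Inverse-Gamma(9, 337/4)

alpha=9, beta=337/4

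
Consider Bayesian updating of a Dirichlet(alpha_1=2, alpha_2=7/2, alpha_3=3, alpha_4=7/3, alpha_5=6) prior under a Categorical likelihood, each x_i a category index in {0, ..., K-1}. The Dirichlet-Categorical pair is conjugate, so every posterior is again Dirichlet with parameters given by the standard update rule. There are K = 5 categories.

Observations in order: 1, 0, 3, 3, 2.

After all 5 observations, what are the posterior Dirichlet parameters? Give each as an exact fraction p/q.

obs 1: x=1 → posterior Dirichlet(2, 9/2, 3, 7/3, 6)
obs 2: x=0 → posterior Dirichlet(3, 9/2, 3, 7/3, 6)
obs 3: x=3 → posterior Dirichlet(3, 9/2, 3, 10/3, 6)
obs 4: x=3 → posterior Dirichlet(3, 9/2, 3, 13/3, 6)
obs 5: x=2 → posterior Dirichlet(3, 9/2, 4, 13/3, 6)

alpha_1=3, alpha_2=9/2, alpha_3=4, alpha_4=13/3, alpha_5=6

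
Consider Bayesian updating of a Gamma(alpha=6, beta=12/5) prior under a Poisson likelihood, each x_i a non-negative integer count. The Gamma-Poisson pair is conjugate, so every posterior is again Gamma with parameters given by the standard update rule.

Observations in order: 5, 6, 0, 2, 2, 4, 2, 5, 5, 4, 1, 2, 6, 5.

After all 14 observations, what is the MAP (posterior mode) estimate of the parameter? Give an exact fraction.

obs 1: x=5 → posterior Gamma(11, 17/5)
obs 2: x=6 → posterior Gamma(17, 22/5)
obs 3: x=0 → posterior Gamma(17, 27/5)
obs 4: x=2 → posterior Gamma(19, 32/5)
obs 5: x=2 → posterior Gamma(21, 37/5)
obs 6: x=4 → posterior Gamma(25, 42/5)
obs 7: x=2 → posterior Gamma(27, 47/5)
obs 8: x=5 → posterior Gamma(32, 52/5)
obs 9: x=5 → posterior Gamma(37, 57/5)
obs 10: x=4 → posterior Gamma(41, 62/5)
obs 11: x=1 → posterior Gamma(42, 67/5)
obs 12: x=2 → posterior Gamma(44, 72/5)
obs 13: x=6 → posterior Gamma(50, 77/5)
obs 14: x=5 → posterior Gamma(55, 82/5)

135/41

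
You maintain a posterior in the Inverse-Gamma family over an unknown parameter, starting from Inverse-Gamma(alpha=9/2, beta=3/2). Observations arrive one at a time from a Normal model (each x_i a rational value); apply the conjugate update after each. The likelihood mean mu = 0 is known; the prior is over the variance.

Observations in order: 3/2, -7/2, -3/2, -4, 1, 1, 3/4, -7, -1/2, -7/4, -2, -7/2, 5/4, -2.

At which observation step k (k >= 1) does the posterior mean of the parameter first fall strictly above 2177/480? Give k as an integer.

k = 8

obs 1: x=3/2 → posterior Inverse-Gamma(5, 21/8)
obs 2: x=-7/2 → posterior Inverse-Gamma(11/2, 35/4)
obs 3: x=-3/2 → posterior Inverse-Gamma(6, 79/8)
obs 4: x=-4 → posterior Inverse-Gamma(13/2, 143/8)
obs 5: x=1 → posterior Inverse-Gamma(7, 147/8)
obs 6: x=1 → posterior Inverse-Gamma(15/2, 151/8)
obs 7: x=3/4 → posterior Inverse-Gamma(8, 613/32)
obs 8: x=-7 → posterior Inverse-Gamma(17/2, 1397/32)
obs 9: x=-1/2 → posterior Inverse-Gamma(9, 1401/32)
obs 10: x=-7/4 → posterior Inverse-Gamma(19/2, 725/16)
obs 11: x=-2 → posterior Inverse-Gamma(10, 757/16)
obs 12: x=-7/2 → posterior Inverse-Gamma(21/2, 855/16)
obs 13: x=5/4 → posterior Inverse-Gamma(11, 1735/32)
obs 14: x=-2 → posterior Inverse-Gamma(23/2, 1799/32)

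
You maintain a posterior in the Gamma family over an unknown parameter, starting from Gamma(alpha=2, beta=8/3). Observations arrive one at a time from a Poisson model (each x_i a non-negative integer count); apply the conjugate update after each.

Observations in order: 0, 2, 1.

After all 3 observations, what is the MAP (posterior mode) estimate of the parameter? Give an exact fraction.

12/17

obs 1: x=0 → posterior Gamma(2, 11/3)
obs 2: x=2 → posterior Gamma(4, 14/3)
obs 3: x=1 → posterior Gamma(5, 17/3)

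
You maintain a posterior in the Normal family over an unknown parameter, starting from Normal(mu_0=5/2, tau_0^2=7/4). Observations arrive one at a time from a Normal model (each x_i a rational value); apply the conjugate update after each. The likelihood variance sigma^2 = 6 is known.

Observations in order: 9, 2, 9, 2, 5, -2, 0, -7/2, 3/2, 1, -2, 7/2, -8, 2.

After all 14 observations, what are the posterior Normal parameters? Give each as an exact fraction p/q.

obs 1: x=9 → posterior Normal(123/31, 42/31)
obs 2: x=2 → posterior Normal(137/38, 21/19)
obs 3: x=9 → posterior Normal(40/9, 14/15)
obs 4: x=2 → posterior Normal(107/26, 21/26)
obs 5: x=5 → posterior Normal(249/59, 42/59)
obs 6: x=-2 → posterior Normal(235/66, 7/11)
obs 7: x=0 → posterior Normal(235/73, 42/73)
obs 8: x=-7/2 → posterior Normal(421/160, 21/40)
obs 9: x=3/2 → posterior Normal(221/87, 14/29)
obs 10: x=1 → posterior Normal(114/47, 21/47)
obs 11: x=-2 → posterior Normal(214/101, 42/101)
obs 12: x=7/2 → posterior Normal(53/24, 7/18)
obs 13: x=-8 → posterior Normal(73/46, 42/115)
obs 14: x=2 → posterior Normal(393/244, 21/61)

mu_0=393/244, tau_0^2=21/61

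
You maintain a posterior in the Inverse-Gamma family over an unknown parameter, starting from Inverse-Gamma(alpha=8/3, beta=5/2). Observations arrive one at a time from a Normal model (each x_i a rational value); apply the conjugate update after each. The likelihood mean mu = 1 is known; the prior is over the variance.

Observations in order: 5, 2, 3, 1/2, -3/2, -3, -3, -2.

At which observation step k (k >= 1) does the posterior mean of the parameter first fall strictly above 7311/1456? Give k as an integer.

obs 1: x=5 → posterior Inverse-Gamma(19/6, 21/2)
obs 2: x=2 → posterior Inverse-Gamma(11/3, 11)
obs 3: x=3 → posterior Inverse-Gamma(25/6, 13)
obs 4: x=1/2 → posterior Inverse-Gamma(14/3, 105/8)
obs 5: x=-3/2 → posterior Inverse-Gamma(31/6, 65/4)
obs 6: x=-3 → posterior Inverse-Gamma(17/3, 97/4)
obs 7: x=-3 → posterior Inverse-Gamma(37/6, 129/4)
obs 8: x=-2 → posterior Inverse-Gamma(20/3, 147/4)

k = 6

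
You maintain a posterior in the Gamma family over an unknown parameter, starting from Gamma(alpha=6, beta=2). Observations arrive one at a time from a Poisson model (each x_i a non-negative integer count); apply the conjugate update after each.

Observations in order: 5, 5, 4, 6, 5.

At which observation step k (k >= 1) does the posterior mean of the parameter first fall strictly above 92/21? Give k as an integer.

k = 5

obs 1: x=5 → posterior Gamma(11, 3)
obs 2: x=5 → posterior Gamma(16, 4)
obs 3: x=4 → posterior Gamma(20, 5)
obs 4: x=6 → posterior Gamma(26, 6)
obs 5: x=5 → posterior Gamma(31, 7)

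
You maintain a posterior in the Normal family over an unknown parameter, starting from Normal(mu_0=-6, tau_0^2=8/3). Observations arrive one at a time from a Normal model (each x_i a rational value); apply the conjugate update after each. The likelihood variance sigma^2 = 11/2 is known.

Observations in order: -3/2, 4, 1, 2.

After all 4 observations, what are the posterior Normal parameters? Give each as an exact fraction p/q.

obs 1: x=-3/2 → posterior Normal(-222/49, 88/49)
obs 2: x=4 → posterior Normal(-158/65, 88/65)
obs 3: x=1 → posterior Normal(-142/81, 88/81)
obs 4: x=2 → posterior Normal(-110/97, 88/97)

mu_0=-110/97, tau_0^2=88/97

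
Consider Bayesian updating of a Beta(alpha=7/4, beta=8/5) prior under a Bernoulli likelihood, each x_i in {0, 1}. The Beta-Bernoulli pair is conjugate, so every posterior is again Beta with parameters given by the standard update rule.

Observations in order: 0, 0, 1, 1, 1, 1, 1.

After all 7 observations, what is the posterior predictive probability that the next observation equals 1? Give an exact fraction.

15/23

obs 1: x=0 → posterior Beta(7/4, 13/5)
obs 2: x=0 → posterior Beta(7/4, 18/5)
obs 3: x=1 → posterior Beta(11/4, 18/5)
obs 4: x=1 → posterior Beta(15/4, 18/5)
obs 5: x=1 → posterior Beta(19/4, 18/5)
obs 6: x=1 → posterior Beta(23/4, 18/5)
obs 7: x=1 → posterior Beta(27/4, 18/5)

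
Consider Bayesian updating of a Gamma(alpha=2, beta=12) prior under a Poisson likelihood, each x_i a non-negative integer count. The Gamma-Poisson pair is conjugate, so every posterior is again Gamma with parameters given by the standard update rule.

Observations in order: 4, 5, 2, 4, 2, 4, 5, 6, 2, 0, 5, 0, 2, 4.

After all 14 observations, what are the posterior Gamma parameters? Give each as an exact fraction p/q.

obs 1: x=4 → posterior Gamma(6, 13)
obs 2: x=5 → posterior Gamma(11, 14)
obs 3: x=2 → posterior Gamma(13, 15)
obs 4: x=4 → posterior Gamma(17, 16)
obs 5: x=2 → posterior Gamma(19, 17)
obs 6: x=4 → posterior Gamma(23, 18)
obs 7: x=5 → posterior Gamma(28, 19)
obs 8: x=6 → posterior Gamma(34, 20)
obs 9: x=2 → posterior Gamma(36, 21)
obs 10: x=0 → posterior Gamma(36, 22)
obs 11: x=5 → posterior Gamma(41, 23)
obs 12: x=0 → posterior Gamma(41, 24)
obs 13: x=2 → posterior Gamma(43, 25)
obs 14: x=4 → posterior Gamma(47, 26)

alpha=47, beta=26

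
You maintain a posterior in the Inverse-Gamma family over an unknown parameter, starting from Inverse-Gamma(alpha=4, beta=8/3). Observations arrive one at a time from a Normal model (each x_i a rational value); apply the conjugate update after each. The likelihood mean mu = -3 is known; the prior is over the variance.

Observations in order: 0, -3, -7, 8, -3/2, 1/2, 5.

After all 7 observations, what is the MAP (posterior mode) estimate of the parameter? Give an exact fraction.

obs 1: x=0 → posterior Inverse-Gamma(9/2, 43/6)
obs 2: x=-3 → posterior Inverse-Gamma(5, 43/6)
obs 3: x=-7 → posterior Inverse-Gamma(11/2, 91/6)
obs 4: x=8 → posterior Inverse-Gamma(6, 227/3)
obs 5: x=-3/2 → posterior Inverse-Gamma(13/2, 1843/24)
obs 6: x=1/2 → posterior Inverse-Gamma(7, 995/12)
obs 7: x=5 → posterior Inverse-Gamma(15/2, 1379/12)

1379/102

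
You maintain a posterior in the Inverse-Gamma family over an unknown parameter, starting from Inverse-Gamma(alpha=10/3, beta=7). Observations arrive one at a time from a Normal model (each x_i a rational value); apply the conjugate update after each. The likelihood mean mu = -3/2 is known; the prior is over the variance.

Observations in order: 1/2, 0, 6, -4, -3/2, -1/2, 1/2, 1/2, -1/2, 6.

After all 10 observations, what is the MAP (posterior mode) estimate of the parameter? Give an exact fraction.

obs 1: x=1/2 → posterior Inverse-Gamma(23/6, 9)
obs 2: x=0 → posterior Inverse-Gamma(13/3, 81/8)
obs 3: x=6 → posterior Inverse-Gamma(29/6, 153/4)
obs 4: x=-4 → posterior Inverse-Gamma(16/3, 331/8)
obs 5: x=-3/2 → posterior Inverse-Gamma(35/6, 331/8)
obs 6: x=-1/2 → posterior Inverse-Gamma(19/3, 335/8)
obs 7: x=1/2 → posterior Inverse-Gamma(41/6, 351/8)
obs 8: x=1/2 → posterior Inverse-Gamma(22/3, 367/8)
obs 9: x=-1/2 → posterior Inverse-Gamma(47/6, 371/8)
obs 10: x=6 → posterior Inverse-Gamma(25/3, 149/2)

447/56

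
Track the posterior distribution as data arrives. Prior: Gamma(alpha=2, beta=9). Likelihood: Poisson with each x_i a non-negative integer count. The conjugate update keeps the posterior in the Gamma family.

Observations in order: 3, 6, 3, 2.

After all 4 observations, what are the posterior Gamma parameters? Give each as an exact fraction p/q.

obs 1: x=3 → posterior Gamma(5, 10)
obs 2: x=6 → posterior Gamma(11, 11)
obs 3: x=3 → posterior Gamma(14, 12)
obs 4: x=2 → posterior Gamma(16, 13)

alpha=16, beta=13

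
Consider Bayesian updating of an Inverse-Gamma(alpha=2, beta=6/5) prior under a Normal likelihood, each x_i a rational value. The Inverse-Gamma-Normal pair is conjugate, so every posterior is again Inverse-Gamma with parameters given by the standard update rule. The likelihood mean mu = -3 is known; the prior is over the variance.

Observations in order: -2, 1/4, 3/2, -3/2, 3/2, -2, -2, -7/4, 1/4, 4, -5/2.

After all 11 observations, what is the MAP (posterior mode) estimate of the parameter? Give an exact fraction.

obs 1: x=-2 → posterior Inverse-Gamma(5/2, 17/10)
obs 2: x=1/4 → posterior Inverse-Gamma(3, 1117/160)
obs 3: x=3/2 → posterior Inverse-Gamma(7/2, 2737/160)
obs 4: x=-3/2 → posterior Inverse-Gamma(4, 2917/160)
obs 5: x=3/2 → posterior Inverse-Gamma(9/2, 4537/160)
obs 6: x=-2 → posterior Inverse-Gamma(5, 4617/160)
obs 7: x=-2 → posterior Inverse-Gamma(11/2, 4697/160)
obs 8: x=-7/4 → posterior Inverse-Gamma(6, 2411/80)
obs 9: x=1/4 → posterior Inverse-Gamma(13/2, 5667/160)
obs 10: x=4 → posterior Inverse-Gamma(7, 9587/160)
obs 11: x=-5/2 → posterior Inverse-Gamma(15/2, 9607/160)

9607/1360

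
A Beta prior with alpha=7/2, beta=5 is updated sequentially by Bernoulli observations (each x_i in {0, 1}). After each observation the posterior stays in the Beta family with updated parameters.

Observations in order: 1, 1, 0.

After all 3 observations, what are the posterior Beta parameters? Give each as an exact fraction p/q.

obs 1: x=1 → posterior Beta(9/2, 5)
obs 2: x=1 → posterior Beta(11/2, 5)
obs 3: x=0 → posterior Beta(11/2, 6)

alpha=11/2, beta=6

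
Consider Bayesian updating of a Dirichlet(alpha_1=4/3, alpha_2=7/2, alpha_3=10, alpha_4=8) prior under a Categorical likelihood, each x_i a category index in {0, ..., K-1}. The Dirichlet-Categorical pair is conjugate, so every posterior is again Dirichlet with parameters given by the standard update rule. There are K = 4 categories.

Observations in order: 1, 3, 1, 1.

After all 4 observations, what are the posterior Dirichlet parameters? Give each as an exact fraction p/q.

obs 1: x=1 → posterior Dirichlet(4/3, 9/2, 10, 8)
obs 2: x=3 → posterior Dirichlet(4/3, 9/2, 10, 9)
obs 3: x=1 → posterior Dirichlet(4/3, 11/2, 10, 9)
obs 4: x=1 → posterior Dirichlet(4/3, 13/2, 10, 9)

alpha_1=4/3, alpha_2=13/2, alpha_3=10, alpha_4=9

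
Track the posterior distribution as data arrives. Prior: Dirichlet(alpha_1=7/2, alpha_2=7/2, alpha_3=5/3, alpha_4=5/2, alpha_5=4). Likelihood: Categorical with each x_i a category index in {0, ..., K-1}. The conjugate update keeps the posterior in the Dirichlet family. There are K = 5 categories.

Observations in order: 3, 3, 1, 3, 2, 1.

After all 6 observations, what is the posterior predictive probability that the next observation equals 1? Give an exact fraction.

obs 1: x=3 → posterior Dirichlet(7/2, 7/2, 5/3, 7/2, 4)
obs 2: x=3 → posterior Dirichlet(7/2, 7/2, 5/3, 9/2, 4)
obs 3: x=1 → posterior Dirichlet(7/2, 9/2, 5/3, 9/2, 4)
obs 4: x=3 → posterior Dirichlet(7/2, 9/2, 5/3, 11/2, 4)
obs 5: x=2 → posterior Dirichlet(7/2, 9/2, 8/3, 11/2, 4)
obs 6: x=1 → posterior Dirichlet(7/2, 11/2, 8/3, 11/2, 4)

33/127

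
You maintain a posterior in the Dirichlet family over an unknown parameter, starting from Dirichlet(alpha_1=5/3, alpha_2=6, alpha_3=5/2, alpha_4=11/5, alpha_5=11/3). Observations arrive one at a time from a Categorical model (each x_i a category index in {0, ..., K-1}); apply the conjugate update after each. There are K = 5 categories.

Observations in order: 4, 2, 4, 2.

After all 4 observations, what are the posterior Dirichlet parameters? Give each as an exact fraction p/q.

alpha_1=5/3, alpha_2=6, alpha_3=9/2, alpha_4=11/5, alpha_5=17/3

obs 1: x=4 → posterior Dirichlet(5/3, 6, 5/2, 11/5, 14/3)
obs 2: x=2 → posterior Dirichlet(5/3, 6, 7/2, 11/5, 14/3)
obs 3: x=4 → posterior Dirichlet(5/3, 6, 7/2, 11/5, 17/3)
obs 4: x=2 → posterior Dirichlet(5/3, 6, 9/2, 11/5, 17/3)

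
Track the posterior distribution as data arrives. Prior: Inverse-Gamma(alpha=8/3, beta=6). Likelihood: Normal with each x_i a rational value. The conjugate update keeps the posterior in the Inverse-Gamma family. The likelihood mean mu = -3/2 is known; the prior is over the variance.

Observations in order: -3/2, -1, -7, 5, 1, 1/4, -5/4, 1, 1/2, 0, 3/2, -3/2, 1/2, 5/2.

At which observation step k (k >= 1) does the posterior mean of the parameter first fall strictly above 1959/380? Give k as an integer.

k = 3

obs 1: x=-3/2 → posterior Inverse-Gamma(19/6, 6)
obs 2: x=-1 → posterior Inverse-Gamma(11/3, 49/8)
obs 3: x=-7 → posterior Inverse-Gamma(25/6, 85/4)
obs 4: x=5 → posterior Inverse-Gamma(14/3, 339/8)
obs 5: x=1 → posterior Inverse-Gamma(31/6, 91/2)
obs 6: x=1/4 → posterior Inverse-Gamma(17/3, 1505/32)
obs 7: x=-5/4 → posterior Inverse-Gamma(37/6, 753/16)
obs 8: x=1 → posterior Inverse-Gamma(20/3, 803/16)
obs 9: x=1/2 → posterior Inverse-Gamma(43/6, 835/16)
obs 10: x=0 → posterior Inverse-Gamma(23/3, 853/16)
obs 11: x=3/2 → posterior Inverse-Gamma(49/6, 925/16)
obs 12: x=-3/2 → posterior Inverse-Gamma(26/3, 925/16)
obs 13: x=1/2 → posterior Inverse-Gamma(55/6, 957/16)
obs 14: x=5/2 → posterior Inverse-Gamma(29/3, 1085/16)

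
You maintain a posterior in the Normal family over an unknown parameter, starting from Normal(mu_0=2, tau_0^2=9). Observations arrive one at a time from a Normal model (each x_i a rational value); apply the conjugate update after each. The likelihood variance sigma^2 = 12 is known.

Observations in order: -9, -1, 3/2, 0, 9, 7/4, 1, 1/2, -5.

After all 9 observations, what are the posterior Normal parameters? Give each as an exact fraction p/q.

mu_0=17/124, tau_0^2=36/31

obs 1: x=-9 → posterior Normal(-19/7, 36/7)
obs 2: x=-1 → posterior Normal(-11/5, 18/5)
obs 3: x=3/2 → posterior Normal(-35/26, 36/13)
obs 4: x=0 → posterior Normal(-35/32, 9/4)
obs 5: x=9 → posterior Normal(1/2, 36/19)
obs 6: x=7/4 → posterior Normal(59/88, 18/11)
obs 7: x=1 → posterior Normal(71/100, 36/25)
obs 8: x=1/2 → posterior Normal(11/16, 9/7)
obs 9: x=-5 → posterior Normal(17/124, 36/31)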